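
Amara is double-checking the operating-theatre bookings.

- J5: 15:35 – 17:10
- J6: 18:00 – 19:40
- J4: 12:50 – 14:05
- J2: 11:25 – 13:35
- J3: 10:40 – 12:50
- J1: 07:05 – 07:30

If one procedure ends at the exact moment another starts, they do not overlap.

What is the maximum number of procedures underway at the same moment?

2

Sort all start/end points and keep a running count:
07:05 start J1 → 1
07:30 end J1 → 0
10:40 start J3 → 1
11:25 start J2 → 2
12:50 end J3 → 1
12:50 start J4 → 2
13:35 end J2 → 1
14:05 end J4 → 0
15:35 start J5 → 1
17:10 end J5 → 0
18:00 start J6 → 1
19:40 end J6 → 0
Peak is 2, at 11:25 (J2, J3).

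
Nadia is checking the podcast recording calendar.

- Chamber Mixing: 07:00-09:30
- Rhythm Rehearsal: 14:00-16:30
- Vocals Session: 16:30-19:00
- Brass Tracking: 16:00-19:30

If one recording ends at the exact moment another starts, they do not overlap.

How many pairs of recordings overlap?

Sorted by start: Chamber Mixing, Rhythm Rehearsal, Brass Tracking, Vocals Session.
Rhythm Rehearsal starts after Chamber Mixing ends, so nothing later overlaps Chamber Mixing either.
Brass Tracking starts before Rhythm Rehearsal ends → Rhythm Rehearsal and Brass Tracking overlap.
Vocals Session starts exactly when Rhythm Rehearsal ends (back-to-back, no overlap).
Vocals Session starts before Brass Tracking ends → Brass Tracking and Vocals Session overlap.
Overlapping pairs: Brass Tracking & Rhythm Rehearsal, Brass Tracking & Vocals Session — 2 in total.

2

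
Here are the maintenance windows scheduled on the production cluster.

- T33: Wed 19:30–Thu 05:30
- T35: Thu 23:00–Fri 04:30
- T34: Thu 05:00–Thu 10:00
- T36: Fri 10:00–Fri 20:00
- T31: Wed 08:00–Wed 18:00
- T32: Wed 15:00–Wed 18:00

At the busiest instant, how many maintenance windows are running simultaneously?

2

Sort all start/end points and keep a running count:
Wed 08:00 start T31 → 1
Wed 15:00 start T32 → 2
Wed 18:00 end T31 → 1
Wed 18:00 end T32 → 0
Wed 19:30 start T33 → 1
Thu 05:00 start T34 → 2
Thu 05:30 end T33 → 1
Thu 10:00 end T34 → 0
Thu 23:00 start T35 → 1
Fri 04:30 end T35 → 0
Fri 10:00 start T36 → 1
Fri 20:00 end T36 → 0
Peak is 2, at Wed 15:00 (T31, T32).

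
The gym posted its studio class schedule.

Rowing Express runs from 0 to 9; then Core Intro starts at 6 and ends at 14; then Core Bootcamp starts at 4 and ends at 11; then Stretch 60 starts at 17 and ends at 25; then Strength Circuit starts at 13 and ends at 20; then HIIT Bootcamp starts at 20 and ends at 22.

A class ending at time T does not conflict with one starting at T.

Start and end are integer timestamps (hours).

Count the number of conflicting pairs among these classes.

Two intervals overlap when each starts before the other ends.
Sorted by start: Rowing Express, Core Bootcamp, Core Intro, Strength Circuit, Stretch 60, HIIT Bootcamp.
Core Bootcamp starts before Rowing Express ends → Rowing Express and Core Bootcamp overlap.
Core Intro starts before Rowing Express ends → Rowing Express and Core Intro overlap.
Strength Circuit starts after Rowing Express ends — done with Rowing Express.
Core Intro starts before Core Bootcamp ends → Core Bootcamp and Core Intro overlap.
Strength Circuit starts after Core Bootcamp ends — done with Core Bootcamp.
Strength Circuit starts before Core Intro ends → Core Intro and Strength Circuit overlap.
Stretch 60 starts after Core Intro ends — done with Core Intro.
Stretch 60 starts before Strength Circuit ends → Strength Circuit and Stretch 60 overlap.
HIIT Bootcamp starts exactly when Strength Circuit ends (back-to-back, no overlap).
HIIT Bootcamp starts before Stretch 60 ends → Stretch 60 and HIIT Bootcamp overlap.
Overlapping pairs: Core Bootcamp & Core Intro, Core Bootcamp & Rowing Express, Core Intro & Rowing Express, Core Intro & Strength Circuit, HIIT Bootcamp & Stretch 60, Strength Circuit & Stretch 60 — 6 in total.

6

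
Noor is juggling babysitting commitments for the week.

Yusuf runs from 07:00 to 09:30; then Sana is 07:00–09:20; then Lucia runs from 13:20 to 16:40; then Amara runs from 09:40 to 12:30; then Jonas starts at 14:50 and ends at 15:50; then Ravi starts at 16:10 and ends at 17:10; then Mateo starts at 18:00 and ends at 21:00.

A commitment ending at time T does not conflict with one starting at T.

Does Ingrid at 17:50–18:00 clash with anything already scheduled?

No — it doesn't clash with anything

Yusuf: ends 09:30 at or before Ingrid starts 17:50 → clear.
Sana: ends 09:20 at or before Ingrid starts 17:50 → clear.
Amara: ends 12:30 at or before Ingrid starts 17:50 → clear.
Lucia: ends 16:40 at or before Ingrid starts 17:50 → clear.
Jonas: ends 15:50 at or before Ingrid starts 17:50 → clear.
Ravi: ends 17:10 at or before Ingrid starts 17:50 → clear.
Mateo: starts 18:00 at or after Ingrid ends 18:00 → clear.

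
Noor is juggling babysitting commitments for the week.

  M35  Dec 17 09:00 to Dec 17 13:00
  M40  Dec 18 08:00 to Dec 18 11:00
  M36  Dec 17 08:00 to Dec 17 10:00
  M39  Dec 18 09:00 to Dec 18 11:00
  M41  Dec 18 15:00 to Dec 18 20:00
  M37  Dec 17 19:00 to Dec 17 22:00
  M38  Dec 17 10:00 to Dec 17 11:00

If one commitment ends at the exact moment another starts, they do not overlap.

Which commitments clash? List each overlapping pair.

M35 & M36, M35 & M38, M39 & M40

Sorted by start: M36, M35, M38, M37, M40, M39, M41.
M35 starts before M36 ends → M36 and M35 overlap.
M38 starts exactly when M36 ends (back-to-back, no overlap), so nothing later overlaps M36 either.
M38 starts before M35 ends → M35 and M38 overlap.
M37 starts after M35 ends, so nothing later overlaps M35 either.
M37 starts after M38 ends, so nothing later overlaps M38 either.
M40 starts after M37 ends, so nothing later overlaps M37 either.
M39 starts before M40 ends → M40 and M39 overlap.
M41 starts after M40 ends.
M41 starts after M39 ends.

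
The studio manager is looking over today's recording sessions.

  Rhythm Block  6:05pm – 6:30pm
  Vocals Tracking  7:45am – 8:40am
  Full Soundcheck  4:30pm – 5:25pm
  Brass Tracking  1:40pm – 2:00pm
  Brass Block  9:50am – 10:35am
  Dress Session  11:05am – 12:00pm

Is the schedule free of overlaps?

Yes

Sorted by start: Vocals Tracking, Brass Block, Dress Session, Brass Tracking, Full Soundcheck, Rhythm Block.
Brass Block starts after Vocals Tracking ends — done with Vocals Tracking.
Dress Session starts after Brass Block ends — done with Brass Block.
Brass Tracking starts after Dress Session ends — done with Dress Session.
Full Soundcheck starts after Brass Tracking ends — done with Brass Tracking.
Rhythm Block starts after Full Soundcheck ends.
Every pair is clear; the schedule has no overlaps.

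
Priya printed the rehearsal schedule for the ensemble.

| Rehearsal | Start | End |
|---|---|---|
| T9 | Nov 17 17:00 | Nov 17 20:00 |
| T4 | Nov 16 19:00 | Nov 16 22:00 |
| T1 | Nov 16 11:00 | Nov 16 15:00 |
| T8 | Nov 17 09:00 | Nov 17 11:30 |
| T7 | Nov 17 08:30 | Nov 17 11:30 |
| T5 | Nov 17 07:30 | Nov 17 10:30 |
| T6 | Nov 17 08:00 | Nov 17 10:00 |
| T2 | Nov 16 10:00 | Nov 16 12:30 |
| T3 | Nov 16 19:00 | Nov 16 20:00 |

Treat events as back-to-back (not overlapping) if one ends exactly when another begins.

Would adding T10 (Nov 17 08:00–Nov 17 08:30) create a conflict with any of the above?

T2: ends Nov 16 12:30 at or before T10 starts Nov 17 08:00 → clear.
T1: ends Nov 16 15:00 at or before T10 starts Nov 17 08:00 → clear.
T3: ends Nov 16 20:00 at or before T10 starts Nov 17 08:00 → clear.
T4: ends Nov 16 22:00 at or before T10 starts Nov 17 08:00 → clear.
T5: starts Nov 17 07:30 before T10 ends Nov 17 08:30, and ends Nov 17 10:30 after T10 starts Nov 17 08:00 → overlap.
T6: starts Nov 17 08:00 before T10 ends Nov 17 08:30, and ends Nov 17 10:00 after T10 starts Nov 17 08:00 → overlap.
T7: starts Nov 17 08:30 at or after T10 ends Nov 17 08:30 → clear.
T8: starts Nov 17 09:00 at or after T10 ends Nov 17 08:30 → clear.
T9: starts Nov 17 17:00 at or after T10 ends Nov 17 08:30 → clear.
T10 overlaps T5, T6.

Yes — it overlaps T5, T6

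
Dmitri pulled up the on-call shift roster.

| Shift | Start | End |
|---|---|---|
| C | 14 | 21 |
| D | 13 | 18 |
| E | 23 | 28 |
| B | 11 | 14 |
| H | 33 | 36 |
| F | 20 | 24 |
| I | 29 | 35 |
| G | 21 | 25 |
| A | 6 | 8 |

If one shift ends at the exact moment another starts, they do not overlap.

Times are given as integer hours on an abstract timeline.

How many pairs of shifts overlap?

Sorted by start: A, B, D, C, F, G, E, I, H.
B starts after A ends; A is clear from here.
D starts before B ends → B and D overlap.
C starts exactly when B ends (back-to-back, no overlap); B is clear from here.
C starts before D ends → D and C overlap.
F starts after D ends; D is clear from here.
F starts before C ends → C and F overlap.
G starts exactly when C ends (back-to-back, no overlap); C is clear from here.
G starts before F ends → F and G overlap.
E starts before F ends → F and E overlap.
I starts after F ends; F is clear from here.
E starts before G ends → G and E overlap.
I starts after G ends; G is clear from here.
I starts after E ends; E is clear from here.
H starts before I ends → I and H overlap.
Overlapping pairs: B & D, C & D, C & F, E & F, E & G, F & G, H & I — 7 in total.

7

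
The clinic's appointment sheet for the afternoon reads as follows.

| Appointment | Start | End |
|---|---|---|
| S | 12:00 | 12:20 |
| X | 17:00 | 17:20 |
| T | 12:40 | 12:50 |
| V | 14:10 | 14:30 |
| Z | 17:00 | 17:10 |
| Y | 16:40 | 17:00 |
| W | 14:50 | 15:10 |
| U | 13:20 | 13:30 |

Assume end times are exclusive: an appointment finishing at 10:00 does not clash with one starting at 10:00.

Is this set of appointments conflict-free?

Sorted by start: S, T, U, V, W, Y, X, Z.
T starts after S ends, so nothing later overlaps S either.
U starts after T ends, so nothing later overlaps T either.
V starts after U ends, so nothing later overlaps U either.
W starts after V ends, so nothing later overlaps V either.
Y starts after W ends, so nothing later overlaps W either.
X starts exactly when Y ends (back-to-back, no overlap), so nothing later overlaps Y either.
Z starts before X ends → X and Z overlap.
That's a conflict, so the schedule is not conflict-free.

No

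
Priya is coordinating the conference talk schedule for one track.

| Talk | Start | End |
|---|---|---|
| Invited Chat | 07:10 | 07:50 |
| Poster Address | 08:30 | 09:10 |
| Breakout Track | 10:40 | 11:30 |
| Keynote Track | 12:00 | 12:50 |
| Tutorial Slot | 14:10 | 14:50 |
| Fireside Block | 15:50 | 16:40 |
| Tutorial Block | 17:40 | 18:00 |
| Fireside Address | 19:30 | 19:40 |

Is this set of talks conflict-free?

Yes

Sorted by start: Invited Chat, Poster Address, Breakout Track, Keynote Track, Tutorial Slot, Fireside Block, Tutorial Block, Fireside Address.
Poster Address starts after Invited Chat ends, so Invited Chat has no further overlaps.
Breakout Track starts after Poster Address ends, so Poster Address has no further overlaps.
Keynote Track starts after Breakout Track ends, so Breakout Track has no further overlaps.
Tutorial Slot starts after Keynote Track ends, so Keynote Track has no further overlaps.
Fireside Block starts after Tutorial Slot ends, so Tutorial Slot has no further overlaps.
Tutorial Block starts after Fireside Block ends, so Fireside Block has no further overlaps.
Fireside Address starts after Tutorial Block ends.
Every pair is clear; the schedule has no overlaps.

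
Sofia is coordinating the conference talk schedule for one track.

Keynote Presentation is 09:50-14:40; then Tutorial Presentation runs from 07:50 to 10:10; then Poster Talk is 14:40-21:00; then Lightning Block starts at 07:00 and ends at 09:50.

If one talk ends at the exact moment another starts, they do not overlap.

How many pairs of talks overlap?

2

Two intervals overlap when each starts before the other ends.
Sorted by start: Lightning Block, Tutorial Presentation, Keynote Presentation, Poster Talk.
Tutorial Presentation starts before Lightning Block ends → Lightning Block and Tutorial Presentation overlap.
Keynote Presentation starts exactly when Lightning Block ends (back-to-back, no overlap), so nothing later overlaps Lightning Block either.
Keynote Presentation starts before Tutorial Presentation ends → Tutorial Presentation and Keynote Presentation overlap.
Poster Talk starts after Tutorial Presentation ends.
Poster Talk starts exactly when Keynote Presentation ends (back-to-back, no overlap).
Overlapping pairs: Keynote Presentation & Tutorial Presentation, Lightning Block & Tutorial Presentation — 2 in total.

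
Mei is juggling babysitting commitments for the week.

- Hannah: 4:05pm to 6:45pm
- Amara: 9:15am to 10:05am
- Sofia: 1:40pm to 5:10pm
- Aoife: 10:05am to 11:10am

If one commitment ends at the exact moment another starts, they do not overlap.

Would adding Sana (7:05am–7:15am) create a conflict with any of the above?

Amara: starts 9:15am at or after Sana ends 7:15am → clear.
Aoife: starts 10:05am at or after Sana ends 7:15am → clear.
Sofia: starts 1:40pm at or after Sana ends 7:15am → clear.
Hannah: starts 4:05pm at or after Sana ends 7:15am → clear.

No — it doesn't clash with anything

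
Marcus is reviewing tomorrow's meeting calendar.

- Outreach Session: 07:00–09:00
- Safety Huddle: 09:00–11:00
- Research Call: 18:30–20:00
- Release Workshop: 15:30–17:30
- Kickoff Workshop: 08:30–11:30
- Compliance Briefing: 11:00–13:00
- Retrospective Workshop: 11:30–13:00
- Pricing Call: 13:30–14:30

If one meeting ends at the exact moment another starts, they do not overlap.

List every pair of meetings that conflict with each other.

Sorted by start: Outreach Session, Kickoff Workshop, Safety Huddle, Compliance Briefing, Retrospective Workshop, Pricing Call, Release Workshop, Research Call.
Kickoff Workshop starts before Outreach Session ends → Outreach Session and Kickoff Workshop overlap.
Safety Huddle starts exactly when Outreach Session ends (back-to-back, no overlap), so nothing later overlaps Outreach Session either.
Safety Huddle starts before Kickoff Workshop ends → Kickoff Workshop and Safety Huddle overlap.
Compliance Briefing starts before Kickoff Workshop ends → Kickoff Workshop and Compliance Briefing overlap.
Retrospective Workshop starts exactly when Kickoff Workshop ends (back-to-back, no overlap), so nothing later overlaps Kickoff Workshop either.
Compliance Briefing starts exactly when Safety Huddle ends (back-to-back, no overlap), so nothing later overlaps Safety Huddle either.
Retrospective Workshop starts before Compliance Briefing ends → Compliance Briefing and Retrospective Workshop overlap.
Pricing Call starts after Compliance Briefing ends, so nothing later overlaps Compliance Briefing either.
Pricing Call starts after Retrospective Workshop ends, so nothing later overlaps Retrospective Workshop either.
Release Workshop starts after Pricing Call ends, so nothing later overlaps Pricing Call either.
Research Call starts after Release Workshop ends.

Compliance Briefing & Kickoff Workshop, Compliance Briefing & Retrospective Workshop, Kickoff Workshop & Outreach Session, Kickoff Workshop & Safety Huddle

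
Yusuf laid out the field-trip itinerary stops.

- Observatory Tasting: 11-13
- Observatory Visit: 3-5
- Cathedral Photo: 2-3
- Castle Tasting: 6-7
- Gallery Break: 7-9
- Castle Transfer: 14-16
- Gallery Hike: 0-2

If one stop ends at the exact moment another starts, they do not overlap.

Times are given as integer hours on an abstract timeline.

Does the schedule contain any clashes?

Sorted by start: Gallery Hike, Cathedral Photo, Observatory Visit, Castle Tasting, Gallery Break, Observatory Tasting, Castle Transfer.
Cathedral Photo starts exactly when Gallery Hike ends (back-to-back, no overlap), so Gallery Hike has no further overlaps.
Observatory Visit starts exactly when Cathedral Photo ends (back-to-back, no overlap), so Cathedral Photo has no further overlaps.
Castle Tasting starts after Observatory Visit ends, so Observatory Visit has no further overlaps.
Gallery Break starts exactly when Castle Tasting ends (back-to-back, no overlap), so Castle Tasting has no further overlaps.
Observatory Tasting starts after Gallery Break ends, so Gallery Break has no further overlaps.
Castle Transfer starts after Observatory Tasting ends.
Every pair is clear; the schedule has no overlaps.

No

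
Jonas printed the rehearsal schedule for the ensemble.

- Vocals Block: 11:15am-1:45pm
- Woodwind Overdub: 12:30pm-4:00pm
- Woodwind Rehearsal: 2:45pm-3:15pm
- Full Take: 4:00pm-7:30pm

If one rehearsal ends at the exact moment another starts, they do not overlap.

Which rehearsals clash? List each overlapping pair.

Two intervals overlap when each starts before the other ends.
Sorted by start: Vocals Block, Woodwind Overdub, Woodwind Rehearsal, Full Take.
Woodwind Overdub starts before Vocals Block ends → Vocals Block and Woodwind Overdub overlap.
Woodwind Rehearsal starts after Vocals Block ends, so nothing later overlaps Vocals Block either.
Woodwind Rehearsal starts before Woodwind Overdub ends → Woodwind Overdub and Woodwind Rehearsal overlap.
Full Take starts exactly when Woodwind Overdub ends (back-to-back, no overlap).
Full Take starts after Woodwind Rehearsal ends.

Vocals Block & Woodwind Overdub, Woodwind Overdub & Woodwind Rehearsal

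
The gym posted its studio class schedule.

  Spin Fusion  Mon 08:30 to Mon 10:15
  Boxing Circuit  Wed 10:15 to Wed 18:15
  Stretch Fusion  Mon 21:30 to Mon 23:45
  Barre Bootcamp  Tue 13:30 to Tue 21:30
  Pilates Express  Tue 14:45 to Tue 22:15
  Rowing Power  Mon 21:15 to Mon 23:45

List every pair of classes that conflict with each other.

Sorted by start: Spin Fusion, Rowing Power, Stretch Fusion, Barre Bootcamp, Pilates Express, Boxing Circuit.
Rowing Power starts after Spin Fusion ends, so Spin Fusion has no further overlaps.
Stretch Fusion starts before Rowing Power ends → Rowing Power and Stretch Fusion overlap.
Barre Bootcamp starts after Rowing Power ends, so Rowing Power has no further overlaps.
Barre Bootcamp starts after Stretch Fusion ends, so Stretch Fusion has no further overlaps.
Pilates Express starts before Barre Bootcamp ends → Barre Bootcamp and Pilates Express overlap.
Boxing Circuit starts after Barre Bootcamp ends.
Boxing Circuit starts after Pilates Express ends.

Barre Bootcamp & Pilates Express, Rowing Power & Stretch Fusion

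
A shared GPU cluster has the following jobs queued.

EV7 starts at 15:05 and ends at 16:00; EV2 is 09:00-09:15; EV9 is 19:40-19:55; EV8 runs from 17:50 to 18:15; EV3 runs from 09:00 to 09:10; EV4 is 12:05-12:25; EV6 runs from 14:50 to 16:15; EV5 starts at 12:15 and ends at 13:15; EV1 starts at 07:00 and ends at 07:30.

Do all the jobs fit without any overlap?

No

Sorted by start: EV1, EV2, EV3, EV4, EV5, EV6, EV7, EV8, EV9.
EV2 starts after EV1 ends, so EV1 has no further overlaps.
EV3 starts before EV2 ends → EV2 and EV3 overlap.
That's a conflict, so the schedule is not conflict-free.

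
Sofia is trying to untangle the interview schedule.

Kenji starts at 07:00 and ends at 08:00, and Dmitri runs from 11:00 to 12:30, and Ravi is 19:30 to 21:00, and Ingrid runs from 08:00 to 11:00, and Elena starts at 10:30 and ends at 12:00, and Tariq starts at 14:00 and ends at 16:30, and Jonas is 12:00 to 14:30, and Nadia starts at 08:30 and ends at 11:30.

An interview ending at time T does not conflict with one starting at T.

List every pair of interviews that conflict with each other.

Sorted by start: Kenji, Ingrid, Nadia, Elena, Dmitri, Jonas, Tariq, Ravi.
Ingrid starts exactly when Kenji ends (back-to-back, no overlap) — done with Kenji.
Nadia starts before Ingrid ends → Ingrid and Nadia overlap.
Elena starts before Ingrid ends → Ingrid and Elena overlap.
Dmitri starts exactly when Ingrid ends (back-to-back, no overlap) — done with Ingrid.
Elena starts before Nadia ends → Nadia and Elena overlap.
Dmitri starts before Nadia ends → Nadia and Dmitri overlap.
Jonas starts after Nadia ends — done with Nadia.
Dmitri starts before Elena ends → Elena and Dmitri overlap.
Jonas starts exactly when Elena ends (back-to-back, no overlap) — done with Elena.
Jonas starts before Dmitri ends → Dmitri and Jonas overlap.
Tariq starts after Dmitri ends — done with Dmitri.
Tariq starts before Jonas ends → Jonas and Tariq overlap.
Ravi starts after Jonas ends.
Ravi starts after Tariq ends.

Dmitri & Elena, Dmitri & Jonas, Dmitri & Nadia, Elena & Ingrid, Elena & Nadia, Ingrid & Nadia, Jonas & Tariq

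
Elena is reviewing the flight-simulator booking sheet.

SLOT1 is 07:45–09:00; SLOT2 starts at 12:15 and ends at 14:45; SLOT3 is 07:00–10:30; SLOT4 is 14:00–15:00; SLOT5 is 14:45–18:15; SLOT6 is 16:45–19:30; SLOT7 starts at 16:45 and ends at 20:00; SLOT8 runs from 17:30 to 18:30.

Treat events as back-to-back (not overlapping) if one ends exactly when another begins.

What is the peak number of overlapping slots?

Sweep the timeline, counting +1 at each start and −1 at each end (ends before starts at a tie):
07:00 start SLOT3 → 1
07:45 start SLOT1 → 2
09:00 end SLOT1 → 1
10:30 end SLOT3 → 0
12:15 start SLOT2 → 1
14:00 start SLOT4 → 2
14:45 end SLOT2 → 1
14:45 start SLOT5 → 2
15:00 end SLOT4 → 1
16:45 start SLOT6 → 2
16:45 start SLOT7 → 3
17:30 start SLOT8 → 4
18:15 end SLOT5 → 3
18:30 end SLOT8 → 2
19:30 end SLOT6 → 1
20:00 end SLOT7 → 0
Peak is 4, at 17:30 (SLOT5, SLOT6, SLOT7, SLOT8).

4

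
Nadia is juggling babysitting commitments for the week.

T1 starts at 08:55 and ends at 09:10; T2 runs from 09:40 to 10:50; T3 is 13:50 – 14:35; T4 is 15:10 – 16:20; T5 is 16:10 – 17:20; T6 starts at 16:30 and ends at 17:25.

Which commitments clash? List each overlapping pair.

Two intervals overlap when each starts before the other ends.
Sorted by start: T1, T2, T3, T4, T5, T6.
T2 starts after T1 ends, so T1 has no further overlaps.
T3 starts after T2 ends, so T2 has no further overlaps.
T4 starts after T3 ends, so T3 has no further overlaps.
T5 starts before T4 ends → T4 and T5 overlap.
T6 starts after T4 ends.
T6 starts before T5 ends → T5 and T6 overlap.

T4 & T5, T5 & T6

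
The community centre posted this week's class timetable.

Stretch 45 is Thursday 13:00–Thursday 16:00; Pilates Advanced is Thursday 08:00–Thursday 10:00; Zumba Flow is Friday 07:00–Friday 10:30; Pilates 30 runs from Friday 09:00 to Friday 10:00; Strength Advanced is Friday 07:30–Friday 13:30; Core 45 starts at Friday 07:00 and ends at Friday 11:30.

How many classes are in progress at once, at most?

Sweep the timeline, counting +1 at each start and −1 at each end (ends before starts at a tie):
Thursday 08:00 start Pilates Advanced → 1
Thursday 10:00 end Pilates Advanced → 0
Thursday 13:00 start Stretch 45 → 1
Thursday 16:00 end Stretch 45 → 0
Friday 07:00 start Core 45 → 1
Friday 07:00 start Zumba Flow → 2
Friday 07:30 start Strength Advanced → 3
Friday 09:00 start Pilates 30 → 4
Friday 10:00 end Pilates 30 → 3
Friday 10:30 end Zumba Flow → 2
Friday 11:30 end Core 45 → 1
Friday 13:30 end Strength Advanced → 0
Peak is 4, at Friday 09:00 (Core 45, Pilates 30, Strength Advanced, Zumba Flow).

4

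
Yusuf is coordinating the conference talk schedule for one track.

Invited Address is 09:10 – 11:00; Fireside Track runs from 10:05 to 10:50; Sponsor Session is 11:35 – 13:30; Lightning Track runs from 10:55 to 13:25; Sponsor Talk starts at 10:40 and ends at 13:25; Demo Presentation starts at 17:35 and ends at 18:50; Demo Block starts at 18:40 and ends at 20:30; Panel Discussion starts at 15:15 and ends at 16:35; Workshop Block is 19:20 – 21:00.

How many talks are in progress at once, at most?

Sweep the timeline, counting +1 at each start and −1 at each end (ends before starts at a tie):
09:10 start Invited Address → 1
10:05 start Fireside Track → 2
10:40 start Sponsor Talk → 3
10:50 end Fireside Track → 2
10:55 start Lightning Track → 3
11:00 end Invited Address → 2
11:35 start Sponsor Session → 3
13:25 end Lightning Track → 2
13:25 end Sponsor Talk → 1
13:30 end Sponsor Session → 0
15:15 start Panel Discussion → 1
16:35 end Panel Discussion → 0
17:35 start Demo Presentation → 1
18:40 start Demo Block → 2
18:50 end Demo Presentation → 1
19:20 start Workshop Block → 2
20:30 end Demo Block → 1
21:00 end Workshop Block → 0
Peak is 3, at 10:40 (Fireside Track, Invited Address, Sponsor Talk).

3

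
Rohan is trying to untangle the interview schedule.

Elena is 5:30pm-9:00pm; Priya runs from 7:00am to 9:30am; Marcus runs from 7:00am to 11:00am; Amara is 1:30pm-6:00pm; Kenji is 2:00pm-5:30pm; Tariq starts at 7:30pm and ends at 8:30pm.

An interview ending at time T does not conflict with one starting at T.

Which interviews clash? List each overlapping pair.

Sorted by start: Priya, Marcus, Amara, Kenji, Elena, Tariq.
Marcus starts before Priya ends → Priya and Marcus overlap.
Amara starts after Priya ends, so nothing later overlaps Priya either.
Amara starts after Marcus ends, so nothing later overlaps Marcus either.
Kenji starts before Amara ends → Amara and Kenji overlap.
Elena starts before Amara ends → Amara and Elena overlap.
Tariq starts after Amara ends.
Elena starts exactly when Kenji ends (back-to-back, no overlap), so nothing later overlaps Kenji either.
Tariq starts before Elena ends → Elena and Tariq overlap.

Amara & Elena, Amara & Kenji, Elena & Tariq, Marcus & Priya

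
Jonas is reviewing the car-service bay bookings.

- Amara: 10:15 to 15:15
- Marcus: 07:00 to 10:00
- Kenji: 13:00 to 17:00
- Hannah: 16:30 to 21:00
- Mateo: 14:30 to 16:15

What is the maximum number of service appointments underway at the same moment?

Sweep the timeline, counting +1 at each start and −1 at each end (ends before starts at a tie):
07:00 start Marcus → 1
10:00 end Marcus → 0
10:15 start Amara → 1
13:00 start Kenji → 2
14:30 start Mateo → 3
15:15 end Amara → 2
16:15 end Mateo → 1
16:30 start Hannah → 2
17:00 end Kenji → 1
21:00 end Hannah → 0
Peak is 3, at 14:30 (Amara, Kenji, Mateo).

3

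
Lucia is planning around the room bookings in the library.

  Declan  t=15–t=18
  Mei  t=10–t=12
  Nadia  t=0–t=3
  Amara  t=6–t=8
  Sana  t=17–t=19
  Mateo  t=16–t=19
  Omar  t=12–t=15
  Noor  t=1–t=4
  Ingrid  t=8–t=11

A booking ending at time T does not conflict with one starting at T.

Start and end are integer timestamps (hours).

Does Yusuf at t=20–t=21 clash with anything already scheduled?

Nadia: ends t=3 at or before Yusuf starts t=20 → clear.
Noor: ends t=4 at or before Yusuf starts t=20 → clear.
Amara: ends t=8 at or before Yusuf starts t=20 → clear.
Ingrid: ends t=11 at or before Yusuf starts t=20 → clear.
Mei: ends t=12 at or before Yusuf starts t=20 → clear.
Omar: ends t=15 at or before Yusuf starts t=20 → clear.
Declan: ends t=18 at or before Yusuf starts t=20 → clear.
Mateo: ends t=19 at or before Yusuf starts t=20 → clear.
Sana: ends t=19 at or before Yusuf starts t=20 → clear.

No — it doesn't clash with anything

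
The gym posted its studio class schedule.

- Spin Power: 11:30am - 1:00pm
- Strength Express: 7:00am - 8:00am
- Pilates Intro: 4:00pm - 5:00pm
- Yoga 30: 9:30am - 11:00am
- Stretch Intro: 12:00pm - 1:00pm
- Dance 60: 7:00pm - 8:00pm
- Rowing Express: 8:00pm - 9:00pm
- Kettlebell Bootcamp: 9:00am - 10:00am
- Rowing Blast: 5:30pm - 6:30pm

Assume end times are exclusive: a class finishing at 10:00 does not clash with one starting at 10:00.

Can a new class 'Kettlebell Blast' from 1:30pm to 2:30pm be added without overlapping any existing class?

Yes — the slot is free

Strength Express: ends 8:00am at or before Kettlebell Blast starts 1:30pm → clear.
Kettlebell Bootcamp: ends 10:00am at or before Kettlebell Blast starts 1:30pm → clear.
Yoga 30: ends 11:00am at or before Kettlebell Blast starts 1:30pm → clear.
Spin Power: ends 1:00pm at or before Kettlebell Blast starts 1:30pm → clear.
Stretch Intro: ends 1:00pm at or before Kettlebell Blast starts 1:30pm → clear.
Pilates Intro: starts 4:00pm at or after Kettlebell Blast ends 2:30pm → clear.
Rowing Blast: starts 5:30pm at or after Kettlebell Blast ends 2:30pm → clear.
Dance 60: starts 7:00pm at or after Kettlebell Blast ends 2:30pm → clear.
Rowing Express: starts 8:00pm at or after Kettlebell Blast ends 2:30pm → clear.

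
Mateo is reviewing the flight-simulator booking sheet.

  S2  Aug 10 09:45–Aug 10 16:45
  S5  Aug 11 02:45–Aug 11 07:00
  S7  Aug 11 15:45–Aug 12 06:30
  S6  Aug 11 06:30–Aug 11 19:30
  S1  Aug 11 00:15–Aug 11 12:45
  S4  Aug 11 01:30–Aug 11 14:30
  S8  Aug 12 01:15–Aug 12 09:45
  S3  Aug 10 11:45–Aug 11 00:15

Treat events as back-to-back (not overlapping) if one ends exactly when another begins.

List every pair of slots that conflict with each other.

S1 & S4, S1 & S5, S1 & S6, S2 & S3, S4 & S5, S4 & S6, S5 & S6, S6 & S7, S7 & S8

Sorted by start: S2, S3, S1, S4, S5, S6, S7, S8.
S3 starts before S2 ends → S2 and S3 overlap.
S1 starts after S2 ends — done with S2.
S1 starts exactly when S3 ends (back-to-back, no overlap) — done with S3.
S4 starts before S1 ends → S1 and S4 overlap.
S5 starts before S1 ends → S1 and S5 overlap.
S6 starts before S1 ends → S1 and S6 overlap.
S7 starts after S1 ends — done with S1.
S5 starts before S4 ends → S4 and S5 overlap.
S6 starts before S4 ends → S4 and S6 overlap.
S7 starts after S4 ends — done with S4.
S6 starts before S5 ends → S5 and S6 overlap.
S7 starts after S5 ends — done with S5.
S7 starts before S6 ends → S6 and S7 overlap.
S8 starts after S6 ends.
S8 starts before S7 ends → S7 and S8 overlap.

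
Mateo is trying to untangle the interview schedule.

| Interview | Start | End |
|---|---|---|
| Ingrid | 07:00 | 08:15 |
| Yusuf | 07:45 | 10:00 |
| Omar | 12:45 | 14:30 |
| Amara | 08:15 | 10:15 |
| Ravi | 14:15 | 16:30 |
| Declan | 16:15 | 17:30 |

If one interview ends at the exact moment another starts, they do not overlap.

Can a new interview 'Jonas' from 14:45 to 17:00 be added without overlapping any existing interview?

No — it overlaps Declan, Ravi

Ingrid: ends 08:15 at or before Jonas starts 14:45 → clear.
Yusuf: ends 10:00 at or before Jonas starts 14:45 → clear.
Amara: ends 10:15 at or before Jonas starts 14:45 → clear.
Omar: ends 14:30 at or before Jonas starts 14:45 → clear.
Ravi: starts 14:15 before Jonas ends 17:00, and ends 16:30 after Jonas starts 14:45 → overlap.
Declan: starts 16:15 before Jonas ends 17:00, and ends 17:30 after Jonas starts 14:45 → overlap.
Jonas overlaps Ravi, Declan.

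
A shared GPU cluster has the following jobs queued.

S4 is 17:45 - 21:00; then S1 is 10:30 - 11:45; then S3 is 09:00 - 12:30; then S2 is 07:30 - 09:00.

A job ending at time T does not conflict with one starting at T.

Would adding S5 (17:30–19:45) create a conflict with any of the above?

Yes — it overlaps S4

S2: ends 09:00 at or before S5 starts 17:30 → clear.
S3: ends 12:30 at or before S5 starts 17:30 → clear.
S1: ends 11:45 at or before S5 starts 17:30 → clear.
S4: starts 17:45 before S5 ends 19:45, and ends 21:00 after S5 starts 17:30 → overlap.
S5 overlaps S4.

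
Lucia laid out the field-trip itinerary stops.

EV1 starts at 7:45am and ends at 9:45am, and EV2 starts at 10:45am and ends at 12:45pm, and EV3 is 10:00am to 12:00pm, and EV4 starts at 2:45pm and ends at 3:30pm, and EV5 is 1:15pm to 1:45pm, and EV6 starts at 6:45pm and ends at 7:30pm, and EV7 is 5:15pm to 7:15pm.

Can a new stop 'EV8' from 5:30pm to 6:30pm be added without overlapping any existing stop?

EV1: ends 9:45am at or before EV8 starts 5:30pm → clear.
EV3: ends 12:00pm at or before EV8 starts 5:30pm → clear.
EV2: ends 12:45pm at or before EV8 starts 5:30pm → clear.
EV5: ends 1:45pm at or before EV8 starts 5:30pm → clear.
EV4: ends 3:30pm at or before EV8 starts 5:30pm → clear.
EV7: starts 5:15pm before EV8 ends 6:30pm, and ends 7:15pm after EV8 starts 5:30pm → overlap.
EV6: starts 6:45pm at or after EV8 ends 6:30pm → clear.
EV8 overlaps EV7.

No — it overlaps EV7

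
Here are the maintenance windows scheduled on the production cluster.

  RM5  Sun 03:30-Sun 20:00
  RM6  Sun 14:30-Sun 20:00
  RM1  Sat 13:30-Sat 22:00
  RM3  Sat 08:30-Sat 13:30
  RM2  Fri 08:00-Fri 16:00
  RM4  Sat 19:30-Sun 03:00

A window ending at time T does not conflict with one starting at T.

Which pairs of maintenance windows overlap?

Sorted by start: RM2, RM3, RM1, RM4, RM5, RM6.
RM3 starts after RM2 ends — done with RM2.
RM1 starts exactly when RM3 ends (back-to-back, no overlap) — done with RM3.
RM4 starts before RM1 ends → RM1 and RM4 overlap.
RM5 starts after RM1 ends — done with RM1.
RM5 starts after RM4 ends — done with RM4.
RM6 starts before RM5 ends → RM5 and RM6 overlap.

RM1 & RM4, RM5 & RM6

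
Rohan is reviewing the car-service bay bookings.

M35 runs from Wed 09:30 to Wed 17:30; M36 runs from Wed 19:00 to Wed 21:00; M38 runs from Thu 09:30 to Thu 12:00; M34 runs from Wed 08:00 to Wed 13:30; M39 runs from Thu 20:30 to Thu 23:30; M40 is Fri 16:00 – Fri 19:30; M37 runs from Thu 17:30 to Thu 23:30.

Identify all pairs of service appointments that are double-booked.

Two intervals overlap when each starts before the other ends.
Sorted by start: M34, M35, M36, M38, M37, M39, M40.
M35 starts before M34 ends → M34 and M35 overlap.
M36 starts after M34 ends, so M34 has no further overlaps.
M36 starts after M35 ends, so M35 has no further overlaps.
M38 starts after M36 ends, so M36 has no further overlaps.
M37 starts after M38 ends, so M38 has no further overlaps.
M39 starts before M37 ends → M37 and M39 overlap.
M40 starts after M37 ends.
M40 starts after M39 ends.

M34 & M35, M37 & M39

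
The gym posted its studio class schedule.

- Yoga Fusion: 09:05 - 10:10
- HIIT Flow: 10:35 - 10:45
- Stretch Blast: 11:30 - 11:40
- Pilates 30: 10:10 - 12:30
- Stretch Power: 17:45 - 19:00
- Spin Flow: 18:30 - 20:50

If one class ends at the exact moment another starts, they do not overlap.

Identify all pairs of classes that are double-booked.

Sorted by start: Yoga Fusion, Pilates 30, HIIT Flow, Stretch Blast, Stretch Power, Spin Flow.
Pilates 30 starts exactly when Yoga Fusion ends (back-to-back, no overlap); Yoga Fusion is clear from here.
HIIT Flow starts before Pilates 30 ends → Pilates 30 and HIIT Flow overlap.
Stretch Blast starts before Pilates 30 ends → Pilates 30 and Stretch Blast overlap.
Stretch Power starts after Pilates 30 ends; Pilates 30 is clear from here.
Stretch Blast starts after HIIT Flow ends; HIIT Flow is clear from here.
Stretch Power starts after Stretch Blast ends; Stretch Blast is clear from here.
Spin Flow starts before Stretch Power ends → Stretch Power and Spin Flow overlap.

HIIT Flow & Pilates 30, Pilates 30 & Stretch Blast, Spin Flow & Stretch Power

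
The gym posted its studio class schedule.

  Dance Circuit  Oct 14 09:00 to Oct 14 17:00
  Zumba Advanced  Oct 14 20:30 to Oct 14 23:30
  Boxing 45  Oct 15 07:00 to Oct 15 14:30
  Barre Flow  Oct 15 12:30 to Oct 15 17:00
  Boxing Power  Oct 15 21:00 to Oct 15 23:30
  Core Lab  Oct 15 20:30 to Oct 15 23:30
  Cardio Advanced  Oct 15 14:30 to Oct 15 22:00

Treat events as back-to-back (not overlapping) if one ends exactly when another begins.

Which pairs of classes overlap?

Sorted by start: Dance Circuit, Zumba Advanced, Boxing 45, Barre Flow, Cardio Advanced, Core Lab, Boxing Power.
Zumba Advanced starts after Dance Circuit ends; Dance Circuit is clear from here.
Boxing 45 starts after Zumba Advanced ends; Zumba Advanced is clear from here.
Barre Flow starts before Boxing 45 ends → Boxing 45 and Barre Flow overlap.
Cardio Advanced starts exactly when Boxing 45 ends (back-to-back, no overlap); Boxing 45 is clear from here.
Cardio Advanced starts before Barre Flow ends → Barre Flow and Cardio Advanced overlap.
Core Lab starts after Barre Flow ends; Barre Flow is clear from here.
Core Lab starts before Cardio Advanced ends → Cardio Advanced and Core Lab overlap.
Boxing Power starts before Cardio Advanced ends → Cardio Advanced and Boxing Power overlap.
Boxing Power starts before Core Lab ends → Core Lab and Boxing Power overlap.

Barre Flow & Boxing 45, Barre Flow & Cardio Advanced, Boxing Power & Cardio Advanced, Boxing Power & Core Lab, Cardio Advanced & Core Lab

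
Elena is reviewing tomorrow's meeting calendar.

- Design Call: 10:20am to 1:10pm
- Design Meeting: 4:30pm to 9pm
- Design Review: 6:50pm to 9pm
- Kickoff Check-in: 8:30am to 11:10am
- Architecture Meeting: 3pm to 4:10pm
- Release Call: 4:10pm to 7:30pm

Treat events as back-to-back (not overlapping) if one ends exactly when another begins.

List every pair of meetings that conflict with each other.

Sorted by start: Kickoff Check-in, Design Call, Architecture Meeting, Release Call, Design Meeting, Design Review.
Design Call starts before Kickoff Check-in ends → Kickoff Check-in and Design Call overlap.
Architecture Meeting starts after Kickoff Check-in ends, so nothing later overlaps Kickoff Check-in either.
Architecture Meeting starts after Design Call ends, so nothing later overlaps Design Call either.
Release Call starts exactly when Architecture Meeting ends (back-to-back, no overlap), so nothing later overlaps Architecture Meeting either.
Design Meeting starts before Release Call ends → Release Call and Design Meeting overlap.
Design Review starts before Release Call ends → Release Call and Design Review overlap.
Design Review starts before Design Meeting ends → Design Meeting and Design Review overlap.

Design Call & Kickoff Check-in, Design Meeting & Design Review, Design Meeting & Release Call, Design Review & Release Call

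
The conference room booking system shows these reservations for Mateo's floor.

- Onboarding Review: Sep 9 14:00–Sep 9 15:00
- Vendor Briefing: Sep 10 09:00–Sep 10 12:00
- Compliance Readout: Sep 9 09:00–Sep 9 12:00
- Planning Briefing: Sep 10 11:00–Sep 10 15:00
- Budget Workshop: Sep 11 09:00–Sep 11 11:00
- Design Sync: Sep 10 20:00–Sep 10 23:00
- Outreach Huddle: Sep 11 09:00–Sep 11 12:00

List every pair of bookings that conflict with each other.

Budget Workshop & Outreach Huddle, Planning Briefing & Vendor Briefing

Sorted by start: Compliance Readout, Onboarding Review, Vendor Briefing, Planning Briefing, Design Sync, Budget Workshop, Outreach Huddle.
Onboarding Review starts after Compliance Readout ends — done with Compliance Readout.
Vendor Briefing starts after Onboarding Review ends — done with Onboarding Review.
Planning Briefing starts before Vendor Briefing ends → Vendor Briefing and Planning Briefing overlap.
Design Sync starts after Vendor Briefing ends — done with Vendor Briefing.
Design Sync starts after Planning Briefing ends — done with Planning Briefing.
Budget Workshop starts after Design Sync ends — done with Design Sync.
Outreach Huddle starts before Budget Workshop ends → Budget Workshop and Outreach Huddle overlap.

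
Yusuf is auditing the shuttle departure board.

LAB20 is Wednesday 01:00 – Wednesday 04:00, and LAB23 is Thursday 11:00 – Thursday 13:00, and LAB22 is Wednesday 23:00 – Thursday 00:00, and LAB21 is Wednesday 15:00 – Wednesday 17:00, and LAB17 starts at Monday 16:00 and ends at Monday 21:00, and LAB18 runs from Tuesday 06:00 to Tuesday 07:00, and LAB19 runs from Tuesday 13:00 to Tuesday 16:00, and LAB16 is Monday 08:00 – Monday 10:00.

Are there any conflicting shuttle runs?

Sorted by start: LAB16, LAB17, LAB18, LAB19, LAB20, LAB21, LAB22, LAB23.
LAB17 starts after LAB16 ends, so nothing later overlaps LAB16 either.
LAB18 starts after LAB17 ends, so nothing later overlaps LAB17 either.
LAB19 starts after LAB18 ends, so nothing later overlaps LAB18 either.
LAB20 starts after LAB19 ends, so nothing later overlaps LAB19 either.
LAB21 starts after LAB20 ends, so nothing later overlaps LAB20 either.
LAB22 starts after LAB21 ends, so nothing later overlaps LAB21 either.
LAB23 starts after LAB22 ends.
Every pair is clear; the schedule has no overlaps.

No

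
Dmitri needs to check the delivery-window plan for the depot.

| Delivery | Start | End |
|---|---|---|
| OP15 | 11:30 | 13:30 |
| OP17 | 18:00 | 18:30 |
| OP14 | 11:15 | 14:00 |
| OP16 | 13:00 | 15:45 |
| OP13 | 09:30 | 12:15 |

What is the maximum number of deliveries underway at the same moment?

Sort all start/end points and keep a running count:
09:30 start OP13 → 1
11:15 start OP14 → 2
11:30 start OP15 → 3
12:15 end OP13 → 2
13:00 start OP16 → 3
13:30 end OP15 → 2
14:00 end OP14 → 1
15:45 end OP16 → 0
18:00 start OP17 → 1
18:30 end OP17 → 0
Peak is 3, at 11:30 (OP13, OP14, OP15).

3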